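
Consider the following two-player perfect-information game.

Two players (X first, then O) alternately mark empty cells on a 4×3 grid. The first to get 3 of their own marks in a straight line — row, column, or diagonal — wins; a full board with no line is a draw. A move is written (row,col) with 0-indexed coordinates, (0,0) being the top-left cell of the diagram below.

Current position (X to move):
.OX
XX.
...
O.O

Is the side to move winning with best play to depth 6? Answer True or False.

X winning at [.OX/XX./.../O.O]: True

ply 1, X at .OX/XX./.../O.O | (0,0)=-1→XOX/XX./.../O.O; (1,2)=+1→.OX/XXX/.../O.O*; (2,0)=+1→.OX/XX./X../O.O; (2,1)=-1→.OX/XX./.X./O.O; (2,2)=-1→.OX/XX./..X/O.O; (3,1)=+1→.OX/XX./.../OXO
ply 2: .OX/XXX/.../O.O is terminal -1 (O); from .OX/XX./.../O.O depth 6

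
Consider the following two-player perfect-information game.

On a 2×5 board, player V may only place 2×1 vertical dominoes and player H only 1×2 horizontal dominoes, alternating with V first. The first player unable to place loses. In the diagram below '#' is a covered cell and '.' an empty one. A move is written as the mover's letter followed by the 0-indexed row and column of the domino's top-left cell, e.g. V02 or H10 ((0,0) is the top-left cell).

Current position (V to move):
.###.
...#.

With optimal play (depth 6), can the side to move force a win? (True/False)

p1 V@[.###./...#.]: V00[####./#..#.]+1* V04[.####/...##]-1
p2 H@[####./#..#.]: H11[####./####.]-1*
p3 V@[####./####.]: V04[#####/#####]+1*
p4 H@[#####/#####] terminal -1; root [.###./...#.] d6

V winning at [.###./...#.]: True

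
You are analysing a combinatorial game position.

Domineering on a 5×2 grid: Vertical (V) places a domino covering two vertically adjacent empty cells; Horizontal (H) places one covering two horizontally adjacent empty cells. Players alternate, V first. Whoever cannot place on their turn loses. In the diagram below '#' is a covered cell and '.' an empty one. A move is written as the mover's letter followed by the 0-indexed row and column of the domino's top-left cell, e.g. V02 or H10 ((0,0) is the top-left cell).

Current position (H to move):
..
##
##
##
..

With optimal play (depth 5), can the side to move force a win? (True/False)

H winning at [../##/##/##/..]: True

ply 1, H at ../##/##/##/.. | H00=+1→##/##/##/##/..*; H40=+1→../##/##/##/##
ply 2: ##/##/##/##/.. is terminal -1 (V); from ../##/##/##/.. depth 5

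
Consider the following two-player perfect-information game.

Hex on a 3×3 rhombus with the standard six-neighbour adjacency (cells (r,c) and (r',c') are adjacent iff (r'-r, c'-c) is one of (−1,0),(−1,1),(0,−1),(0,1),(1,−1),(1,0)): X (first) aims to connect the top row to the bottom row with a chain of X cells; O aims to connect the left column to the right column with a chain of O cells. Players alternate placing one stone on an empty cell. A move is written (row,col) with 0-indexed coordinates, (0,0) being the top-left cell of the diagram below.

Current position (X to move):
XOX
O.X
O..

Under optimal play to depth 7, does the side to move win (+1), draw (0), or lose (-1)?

value(XOX/O.X/O.., X) = +1

[XOX/O.X/O..] X move#1: (1,1):+1/XOX/OXX/O..*, (2,1):+1/XOX/O.X/OX., (2,2):+1/XOX/O.X/O.X
[XOX/OXX/O..] O move#2: (2,1):-1/XOX/OXX/OO.*, (2,2):-1/XOX/OXX/O.O
[XOX/OXX/OO.] X move#3: (2,2):+1/XOX/OXX/OOX*
[XOX/OXX/OOX] end (terminal -1, O#4); searched XOX/O.X/O.. to 7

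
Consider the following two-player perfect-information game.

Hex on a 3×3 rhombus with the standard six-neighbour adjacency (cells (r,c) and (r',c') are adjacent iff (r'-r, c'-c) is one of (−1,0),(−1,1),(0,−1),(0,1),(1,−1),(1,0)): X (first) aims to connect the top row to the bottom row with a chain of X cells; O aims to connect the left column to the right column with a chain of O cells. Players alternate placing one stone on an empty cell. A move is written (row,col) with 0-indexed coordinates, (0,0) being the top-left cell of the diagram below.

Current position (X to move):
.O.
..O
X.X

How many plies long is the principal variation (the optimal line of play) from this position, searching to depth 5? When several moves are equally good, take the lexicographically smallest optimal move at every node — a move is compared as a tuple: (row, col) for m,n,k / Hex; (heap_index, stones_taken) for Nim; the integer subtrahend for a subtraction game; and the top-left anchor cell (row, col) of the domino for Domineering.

ply 1, X at .O./..O/X.X | (0,0)=-1→XO./..O/X.X*; (0,2)=-1→.OX/..O/X.X; (1,0)=-1→.O./X.O/X.X; (1,1)=-1→.O./.XO/X.X; (2,1)=-1→.O./..O/XXX
ply 2, O at XO./..O/X.X | (0,2)=-1→XOO/..O/X.X; (1,0)=+1→XO./O.O/X.X*; (1,1)=-1→XO./.OO/X.X; (2,1)=-1→XO./..O/XOX
ply 3, X at XO./O.O/X.X | (0,2)=-1→XOX/O.O/X.X*; (1,1)=-1→XO./OXO/X.X; (2,1)=-1→XO./O.O/XXX
ply 4, O at XOX/O.O/X.X | (1,1)=+1→XOX/OOO/X.X*; (2,1)=-1→XOX/O.O/XOX
ply 5: XOX/OOO/X.X is terminal -1 (X); from .O./..O/X.X depth 5

PV length from [.O./..O/X.X]: 4 plies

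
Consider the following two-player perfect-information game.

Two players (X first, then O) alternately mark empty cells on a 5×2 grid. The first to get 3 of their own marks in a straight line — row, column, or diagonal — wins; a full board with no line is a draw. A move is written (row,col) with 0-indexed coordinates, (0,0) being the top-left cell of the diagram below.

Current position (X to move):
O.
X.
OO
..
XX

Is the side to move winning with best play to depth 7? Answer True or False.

X winning at [O./X./OO/../XX]: False

ply 1, X at O./X./OO/../XX | (0,1)=+0→OX/X./OO/../XX*; (1,1)=+0→O./XX/OO/../XX; (3,0)=-1→O./X./OO/X./XX; (3,1)=+0→O./X./OO/.X/XX
ply 2, O at OX/X./OO/../XX | (1,1)=+0→OX/XO/OO/../XX*; (3,0)=+0→OX/X./OO/O./XX; (3,1)=+0→OX/X./OO/.O/XX
ply 3, X at OX/XO/OO/../XX | (3,0)=-1→OX/XO/OO/X./XX; (3,1)=+0→OX/XO/OO/.X/XX*
ply 4, O at OX/XO/OO/.X/XX | (3,0)=+0→OX/XO/OO/OX/XX*
ply 5: OX/XO/OO/OX/XX is terminal +0 (X); from O./X./OO/../XX depth 7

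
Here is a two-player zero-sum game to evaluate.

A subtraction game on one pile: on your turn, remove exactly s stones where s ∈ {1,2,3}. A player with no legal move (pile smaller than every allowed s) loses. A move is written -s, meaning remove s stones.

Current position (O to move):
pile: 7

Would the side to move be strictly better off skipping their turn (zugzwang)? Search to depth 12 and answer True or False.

zugzwang(7, O) = False

p1 O@[7]: -1[6]-1 -2[5]-1 -3[4]+1*
p2 X@[4]: -1[3]-1* -2[2]-1 -3[1]-1
p3 O@[3]: -1[2]-1 -2[1]-1 -3[0]+1*
p4 X@[0] terminal -1; root [7] d12
if O skipped the turn, X would face:
~ p1 X@[7]: -1[6]-1 -2[5]-1 -3[4]+1*
~ p2 O@[4]: -1[3]-1* -2[2]-1 -3[1]-1
~ p3 X@[3]: -1[2]-1 -2[1]-1 -3[0]+1*
~ p4 O@[0] terminal -1; root [7] d12
compare (O): move=+1 vs pass=-1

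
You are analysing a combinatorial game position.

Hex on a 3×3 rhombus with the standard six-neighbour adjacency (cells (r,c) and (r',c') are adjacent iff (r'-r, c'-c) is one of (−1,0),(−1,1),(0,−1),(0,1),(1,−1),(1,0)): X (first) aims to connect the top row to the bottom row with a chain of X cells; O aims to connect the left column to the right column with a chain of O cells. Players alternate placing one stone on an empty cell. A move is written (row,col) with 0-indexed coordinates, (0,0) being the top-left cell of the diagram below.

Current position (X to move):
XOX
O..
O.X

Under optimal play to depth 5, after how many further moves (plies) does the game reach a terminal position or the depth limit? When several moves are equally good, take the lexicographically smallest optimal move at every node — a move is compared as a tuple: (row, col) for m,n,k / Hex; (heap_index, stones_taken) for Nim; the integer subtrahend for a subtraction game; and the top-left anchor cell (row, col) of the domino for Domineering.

PV length from [XOX/O../O.X]: 3 plies

p1 X@[XOX/O../O.X]: (1,1)[XOX/OX./O.X]+1* (1,2)[XOX/O.X/O.X]+1 (2,1)[XOX/O../OXX]+1
p2 O@[XOX/OX./O.X]: (1,2)[XOX/OXO/O.X]-1* (2,1)[XOX/OX./OOX]-1
p3 X@[XOX/OXO/O.X]: (2,1)[XOX/OXO/OXX]+1*
p4 O@[XOX/OXO/OXX] terminal -1; root [XOX/O../O.X] d5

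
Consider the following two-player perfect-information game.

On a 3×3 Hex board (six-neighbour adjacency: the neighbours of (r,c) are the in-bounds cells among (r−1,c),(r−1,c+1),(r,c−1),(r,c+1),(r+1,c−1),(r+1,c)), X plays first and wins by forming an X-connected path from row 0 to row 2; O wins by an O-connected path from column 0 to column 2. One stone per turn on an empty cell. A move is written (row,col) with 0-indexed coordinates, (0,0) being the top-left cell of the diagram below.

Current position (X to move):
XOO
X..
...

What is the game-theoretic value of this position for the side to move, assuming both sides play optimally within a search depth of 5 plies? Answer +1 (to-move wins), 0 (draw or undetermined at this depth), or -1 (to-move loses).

value(XOO/X../..., X) = +1

[XOO/X../...] X move#1: (1,1):+1/XOO/XX./...*, (1,2):+1/XOO/X.X/..., (2,0):+1/XOO/X../X.., (2,1):+1/XOO/X../.X., (2,2):+1/XOO/X../..X
[XOO/XX./...] O move#2: (1,2):-1/XOO/XXO/...*, (2,0):-1/XOO/XX./O.., (2,1):-1/XOO/XX./.O., (2,2):-1/XOO/XX./..O
[XOO/XXO/...] X move#3: (2,0):+1/XOO/XXO/X..*, (2,1):+1/XOO/XXO/.X., (2,2):+1/XOO/XXO/..X
[XOO/XXO/X..] end (terminal -1, O#4); searched XOO/X../... to 5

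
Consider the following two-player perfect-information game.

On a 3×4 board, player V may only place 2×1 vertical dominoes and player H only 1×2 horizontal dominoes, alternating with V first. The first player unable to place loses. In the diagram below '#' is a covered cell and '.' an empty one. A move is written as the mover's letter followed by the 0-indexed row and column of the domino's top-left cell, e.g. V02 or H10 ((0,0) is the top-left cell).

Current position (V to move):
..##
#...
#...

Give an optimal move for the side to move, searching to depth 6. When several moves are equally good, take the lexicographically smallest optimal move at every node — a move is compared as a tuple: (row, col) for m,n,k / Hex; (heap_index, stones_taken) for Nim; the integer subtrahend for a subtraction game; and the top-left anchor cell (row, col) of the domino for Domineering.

V's best at [..##/#.../#...]: V12

p1 V@[..##/#.../#...]: V01[.###/##../#...]-1 V11[..##/##../##..]-1 V12[..##/#.#./#.#.]+1* V13[..##/#..#/#..#]-1
p2 H@[..##/#.#./#.#.]: H00[####/#.#./#.#.]-1*
p3 V@[####/#.#./#.#.]: V11[####/###./###.]+1* V13[####/#.##/#.##]+1
p4 H@[####/###./###.] terminal -1; root [..##/#.../#...] d6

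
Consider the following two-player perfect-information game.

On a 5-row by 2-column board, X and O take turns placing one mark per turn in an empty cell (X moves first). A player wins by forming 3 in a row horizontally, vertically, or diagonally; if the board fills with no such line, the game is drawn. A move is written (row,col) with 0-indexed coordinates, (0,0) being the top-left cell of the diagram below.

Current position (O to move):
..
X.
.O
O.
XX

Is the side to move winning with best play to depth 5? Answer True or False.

O winning at [../X./.O/O./XX]: True

p1 O@[../X./.O/O./XX]: (0,0)[O./X./.O/O./XX]+0 (0,1)[.O/X./.O/O./XX]+0 (1,1)[../XO/.O/O./XX]+1* (2,0)[../X./OO/O./XX]+0 (3,1)[../X./.O/OO/XX]+0
p2 X@[../XO/.O/O./XX]: (0,0)[X./XO/.O/O./XX]-1* (0,1)[.X/XO/.O/O./XX]-1 (2,0)[../XO/XO/O./XX]-1 (3,1)[../XO/.O/OX/XX]-1
p3 O@[X./XO/.O/O./XX]: (0,1)[XO/XO/.O/O./XX]+1* (2,0)[X./XO/OO/O./XX]+1 (3,1)[X./XO/.O/OO/XX]+1
p4 X@[XO/XO/.O/O./XX] terminal -1; root [../X./.O/O./XX] d5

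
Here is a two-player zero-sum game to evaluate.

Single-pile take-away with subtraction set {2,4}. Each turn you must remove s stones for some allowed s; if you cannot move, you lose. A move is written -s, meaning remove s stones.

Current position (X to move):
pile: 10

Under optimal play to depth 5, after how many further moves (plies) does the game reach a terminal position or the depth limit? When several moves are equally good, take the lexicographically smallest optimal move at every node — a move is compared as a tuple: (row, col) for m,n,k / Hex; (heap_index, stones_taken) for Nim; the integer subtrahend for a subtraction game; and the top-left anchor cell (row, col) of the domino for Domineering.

PV length from [10]: 3 plies

ply 1, X at 10 | -2=-1→8; -4=+1→6*
ply 2, O at 6 | -2=-1→4*; -4=-1→2
ply 3, X at 4 | -2=-1→2; -4=+1→0*
ply 4: 0 is terminal -1 (O); from 10 depth 5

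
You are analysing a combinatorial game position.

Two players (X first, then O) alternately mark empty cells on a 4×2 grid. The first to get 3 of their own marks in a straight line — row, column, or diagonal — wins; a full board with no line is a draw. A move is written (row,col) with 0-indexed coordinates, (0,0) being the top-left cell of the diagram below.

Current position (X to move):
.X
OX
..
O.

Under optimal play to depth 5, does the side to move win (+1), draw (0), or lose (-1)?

ply 1, X at .X/OX/../O. | (0,0)=-1→XX/OX/../O.; (2,0)=+0→.X/OX/X./O.; (2,1)=+1→.X/OX/.X/O.*; (3,1)=-1→.X/OX/../OX
ply 2: .X/OX/.X/O. is terminal -1 (O); from .X/OX/../O. depth 5

value(.X/OX/../O., X) = +1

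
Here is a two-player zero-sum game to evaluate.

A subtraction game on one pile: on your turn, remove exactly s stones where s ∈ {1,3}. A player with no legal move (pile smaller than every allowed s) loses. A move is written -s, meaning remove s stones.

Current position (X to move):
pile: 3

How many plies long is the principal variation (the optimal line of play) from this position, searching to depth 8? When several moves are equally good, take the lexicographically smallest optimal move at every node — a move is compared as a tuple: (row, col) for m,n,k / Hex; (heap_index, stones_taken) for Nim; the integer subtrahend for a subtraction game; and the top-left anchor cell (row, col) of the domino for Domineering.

PV length from [3]: 3 plies

p1 X@[3]: -1[2]+1* -3[0]+1
p2 O@[2]: -1[1]-1*
p3 X@[1]: -1[0]+1*
p4 O@[0] terminal -1; root [3] d8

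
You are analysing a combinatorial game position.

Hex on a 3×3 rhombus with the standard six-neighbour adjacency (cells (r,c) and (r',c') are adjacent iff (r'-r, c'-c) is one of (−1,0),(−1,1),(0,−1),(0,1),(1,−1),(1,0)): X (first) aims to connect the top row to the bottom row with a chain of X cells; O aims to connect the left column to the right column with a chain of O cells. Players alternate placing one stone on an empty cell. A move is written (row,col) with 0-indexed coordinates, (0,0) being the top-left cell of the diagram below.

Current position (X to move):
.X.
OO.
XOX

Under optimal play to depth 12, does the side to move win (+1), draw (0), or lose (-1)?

p1 X@[.X./OO./XOX]: (0,0)[XX./OO./XOX]-1* (0,2)[.XX/OO./XOX]-1 (1,2)[.X./OOX/XOX]-1
p2 O@[XX./OO./XOX]: (0,2)[XXO/OO./XOX]+1* (1,2)[XX./OOO/XOX]+1
p3 X@[XXO/OO./XOX] terminal -1; root [.X./OO./XOX] d12

value(.X./OO./XOX, X) = -1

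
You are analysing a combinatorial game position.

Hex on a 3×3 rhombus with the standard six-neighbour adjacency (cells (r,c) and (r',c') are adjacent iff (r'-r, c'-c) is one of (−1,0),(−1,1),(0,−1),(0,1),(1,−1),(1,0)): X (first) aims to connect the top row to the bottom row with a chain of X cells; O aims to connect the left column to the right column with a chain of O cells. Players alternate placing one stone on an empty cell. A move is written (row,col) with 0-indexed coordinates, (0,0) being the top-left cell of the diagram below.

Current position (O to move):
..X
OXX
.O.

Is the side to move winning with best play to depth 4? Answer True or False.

O winning at [..X/OXX/.O.]: False

[..X/OXX/.O.] O move#1: (0,0):-1/O.X/OXX/.O.*, (0,1):-1/.OX/OXX/.O., (2,0):-1/..X/OXX/OO., (2,2):-1/..X/OXX/.OO
[O.X/OXX/.O.] X move#2: (0,1):+1/OXX/OXX/.O.*, (2,0):+1/O.X/OXX/XO., (2,2):+1/O.X/OXX/.OX
[OXX/OXX/.O.] O move#3: (2,0):-1/OXX/OXX/OO.*, (2,2):-1/OXX/OXX/.OO
[OXX/OXX/OO.] X move#4: (2,2):+1/OXX/OXX/OOX*
[OXX/OXX/OOX] end (terminal -1, O#5); searched ..X/OXX/.O. to 4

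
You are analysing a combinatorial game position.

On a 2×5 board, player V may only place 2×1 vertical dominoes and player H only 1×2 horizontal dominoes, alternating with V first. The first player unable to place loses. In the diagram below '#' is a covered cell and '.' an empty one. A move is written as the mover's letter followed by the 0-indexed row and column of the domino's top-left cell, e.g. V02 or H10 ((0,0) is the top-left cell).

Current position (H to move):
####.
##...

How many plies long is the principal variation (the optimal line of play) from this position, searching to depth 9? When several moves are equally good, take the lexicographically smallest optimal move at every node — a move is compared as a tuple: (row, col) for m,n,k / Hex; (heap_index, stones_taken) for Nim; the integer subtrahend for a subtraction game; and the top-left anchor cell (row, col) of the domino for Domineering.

ply 1, H at ####./##... | H12=-1→####./####.; H13=+1→####./##.##*
ply 2: ####./##.## is terminal -1 (V); from ####./##... depth 9

PV length from [####./##...]: 1 ply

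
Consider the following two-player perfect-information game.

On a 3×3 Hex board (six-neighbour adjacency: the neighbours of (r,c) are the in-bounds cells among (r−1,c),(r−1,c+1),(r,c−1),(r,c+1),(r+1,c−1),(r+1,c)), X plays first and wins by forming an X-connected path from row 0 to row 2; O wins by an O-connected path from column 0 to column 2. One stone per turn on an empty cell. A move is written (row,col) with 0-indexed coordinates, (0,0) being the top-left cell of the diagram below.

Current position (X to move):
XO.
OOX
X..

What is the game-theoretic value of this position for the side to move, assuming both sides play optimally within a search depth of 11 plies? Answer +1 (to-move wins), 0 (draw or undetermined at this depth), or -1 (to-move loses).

ply 1, X at XO./OOX/X.. | (0,2)=+1→XOX/OOX/X..*; (2,1)=-1→XO./OOX/XX.; (2,2)=-1→XO./OOX/X.X
ply 2, O at XOX/OOX/X.. | (2,1)=-1→XOX/OOX/XO.*; (2,2)=-1→XOX/OOX/X.O
ply 3, X at XOX/OOX/XO. | (2,2)=+1→XOX/OOX/XOX*
ply 4: XOX/OOX/XOX is terminal -1 (O); from XO./OOX/X.. depth 11

value(XO./OOX/X.., X) = +1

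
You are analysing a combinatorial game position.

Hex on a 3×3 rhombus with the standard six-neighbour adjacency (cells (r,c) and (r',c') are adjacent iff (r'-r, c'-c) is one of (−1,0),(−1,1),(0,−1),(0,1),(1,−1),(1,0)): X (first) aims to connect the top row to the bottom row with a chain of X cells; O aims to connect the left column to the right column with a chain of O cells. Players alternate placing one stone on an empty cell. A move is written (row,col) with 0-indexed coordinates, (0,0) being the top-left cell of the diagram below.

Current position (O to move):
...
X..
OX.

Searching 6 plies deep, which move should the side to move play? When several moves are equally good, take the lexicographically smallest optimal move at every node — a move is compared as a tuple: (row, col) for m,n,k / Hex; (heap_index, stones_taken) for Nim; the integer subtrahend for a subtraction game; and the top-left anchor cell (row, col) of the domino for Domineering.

p1 O@[.../X../OX.]: (0,0)[O../X../OX.]-1 (0,1)[.O./X../OX.]-1 (0,2)[..O/X../OX.]-1 (1,1)[.../XO./OX.]+1* (1,2)[.../X.O/OX.]-1 (2,2)[.../X../OXO]-1
p2 X@[.../XO./OX.]: (0,0)[X../XO./OX.]-1* (0,1)[.X./XO./OX.]-1 (0,2)[..X/XO./OX.]-1 (1,2)[.../XOX/OX.]-1 (2,2)[.../XO./OXX]-1
p3 O@[X../XO./OX.]: (0,1)[XO./XO./OX.]+1* (0,2)[X.O/XO./OX.]+1 (1,2)[X../XOO/OX.]+1 (2,2)[X../XO./OXO]+1
p4 X@[XO./XO./OX.]: (0,2)[XOX/XO./OX.]-1* (1,2)[XO./XOX/OX.]-1 (2,2)[XO./XO./OXX]-1
p5 O@[XOX/XO./OX.]: (1,2)[XOX/XOO/OX.]+1* (2,2)[XOX/XO./OXO]-1
p6 X@[XOX/XOO/OX.] terminal -1; root [.../X../OX.] d6

O's best at [.../X../OX.]: (1,1)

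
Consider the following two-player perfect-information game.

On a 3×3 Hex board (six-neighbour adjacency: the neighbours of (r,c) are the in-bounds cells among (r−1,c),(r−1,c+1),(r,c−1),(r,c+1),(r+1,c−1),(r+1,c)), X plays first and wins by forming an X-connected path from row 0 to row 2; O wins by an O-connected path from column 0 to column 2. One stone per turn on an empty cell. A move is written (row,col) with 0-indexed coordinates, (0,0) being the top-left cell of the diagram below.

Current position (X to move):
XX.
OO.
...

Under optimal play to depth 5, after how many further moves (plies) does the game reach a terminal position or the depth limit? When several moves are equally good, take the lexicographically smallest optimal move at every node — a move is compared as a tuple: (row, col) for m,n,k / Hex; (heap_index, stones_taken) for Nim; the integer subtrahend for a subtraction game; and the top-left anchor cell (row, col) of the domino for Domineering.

PV length from [XX./OO./...]: 2 plies

ply 1, X at XX./OO./... | (0,2)=-1→XXX/OO./...*; (1,2)=-1→XX./OOX/...; (2,0)=-1→XX./OO./X..; (2,1)=-1→XX./OO./.X.; (2,2)=-1→XX./OO./..X
ply 2, O at XXX/OO./... | (1,2)=+1→XXX/OOO/...*; (2,0)=-1→XXX/OO./O..; (2,1)=+1→XXX/OO./.O.; (2,2)=+1→XXX/OO./..O
ply 3: XXX/OOO/... is terminal -1 (X); from XX./OO./... depth 5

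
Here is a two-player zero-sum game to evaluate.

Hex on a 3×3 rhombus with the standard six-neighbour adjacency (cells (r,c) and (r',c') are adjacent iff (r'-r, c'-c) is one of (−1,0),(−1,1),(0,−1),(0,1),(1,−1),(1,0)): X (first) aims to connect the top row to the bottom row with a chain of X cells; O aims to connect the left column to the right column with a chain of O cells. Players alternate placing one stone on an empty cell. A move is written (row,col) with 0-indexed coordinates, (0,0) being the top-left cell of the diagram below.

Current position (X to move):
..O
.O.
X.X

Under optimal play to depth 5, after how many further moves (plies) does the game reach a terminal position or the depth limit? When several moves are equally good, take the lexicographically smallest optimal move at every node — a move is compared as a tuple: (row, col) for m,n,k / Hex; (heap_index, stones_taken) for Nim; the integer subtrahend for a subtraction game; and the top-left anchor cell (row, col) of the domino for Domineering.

PV length from [..O/.O./X.X]: 3 plies

ply 1, X at ..O/.O./X.X | (0,0)=-1→X.O/.O./X.X; (0,1)=-1→.XO/.O./X.X; (1,0)=+1→..O/XO./X.X*; (1,2)=-1→..O/.OX/X.X; (2,1)=-1→..O/.O./XXX
ply 2, O at ..O/XO./X.X | (0,0)=-1→O.O/XO./X.X*; (0,1)=-1→.OO/XO./X.X; (1,2)=-1→..O/XOO/X.X; (2,1)=-1→..O/XO./XOX
ply 3, X at O.O/XO./X.X | (0,1)=+1→OXO/XO./X.X*; (1,2)=-1→O.O/XOX/X.X; (2,1)=-1→O.O/XO./XXX
ply 4: OXO/XO./X.X is terminal -1 (O); from ..O/.O./X.X depth 5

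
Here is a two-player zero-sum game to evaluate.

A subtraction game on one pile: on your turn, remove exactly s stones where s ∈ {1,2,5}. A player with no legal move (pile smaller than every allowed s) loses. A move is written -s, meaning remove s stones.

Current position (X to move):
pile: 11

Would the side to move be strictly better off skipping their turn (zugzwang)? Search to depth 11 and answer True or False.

p1 X@[11]: -1[10]-1 -2[9]+1* -5[6]+1
p2 O@[9]: -1[8]-1* -2[7]-1 -5[4]-1
p3 X@[8]: -1[7]-1 -2[6]+1* -5[3]+1
p4 O@[6]: -1[5]-1* -2[4]-1 -5[1]-1
p5 X@[5]: -1[4]-1 -2[3]+1* -5[0]+1
p6 O@[3]: -1[2]-1* -2[1]-1
p7 X@[2]: -1[1]-1 -2[0]+1*
p8 O@[0] terminal -1; root [11] d11
suppose X passes — search the same position with O to move:
pass> p1 O@[11]: -1[10]-1 -2[9]+1* -5[6]+1
pass> p2 X@[9]: -1[8]-1* -2[7]-1 -5[4]-1
pass> p3 O@[8]: -1[7]-1 -2[6]+1* -5[3]+1
pass> p4 X@[6]: -1[5]-1* -2[4]-1 -5[1]-1
pass> p5 O@[5]: -1[4]-1 -2[3]+1* -5[0]+1
pass> p6 X@[3]: -1[2]-1* -2[1]-1
pass> p7 O@[2]: -1[1]-1 -2[0]+1*
pass> p8 X@[0] terminal -1; root [11] d11
for X: play +1, pass -1

zugzwang(11, X) = False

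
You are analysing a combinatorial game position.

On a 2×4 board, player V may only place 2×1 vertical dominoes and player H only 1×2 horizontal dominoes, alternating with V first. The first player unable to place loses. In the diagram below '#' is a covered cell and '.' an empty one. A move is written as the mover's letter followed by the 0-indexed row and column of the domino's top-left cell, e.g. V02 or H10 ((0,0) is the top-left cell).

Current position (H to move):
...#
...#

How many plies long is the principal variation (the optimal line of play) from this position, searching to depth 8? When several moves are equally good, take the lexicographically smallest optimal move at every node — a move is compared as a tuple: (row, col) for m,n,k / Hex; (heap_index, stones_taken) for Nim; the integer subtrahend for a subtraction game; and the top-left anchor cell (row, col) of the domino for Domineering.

PV length from [...#/...#]: 3 plies

ply 1, H at ...#/...# | H00=+1→##.#/...#*; H01=+1→.###/...#; H10=+1→...#/##.#; H11=+1→...#/.###
ply 2, V at ##.#/...# | V02=-1→####/..##*
ply 3, H at ####/..## | H10=+1→####/####*
ply 4: ####/#### is terminal -1 (V); from ...#/...# depth 8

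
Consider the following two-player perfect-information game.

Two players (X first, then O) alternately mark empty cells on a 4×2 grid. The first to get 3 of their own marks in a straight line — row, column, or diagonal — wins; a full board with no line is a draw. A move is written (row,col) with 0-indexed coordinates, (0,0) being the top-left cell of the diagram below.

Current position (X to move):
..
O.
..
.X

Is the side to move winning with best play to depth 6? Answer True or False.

ply 1, X at ../O./../.X | (0,0)=+0→X./O./../.X*; (0,1)=-1→.X/O./../.X; (1,1)=+0→../OX/../.X; (2,0)=+0→../O./X./.X; (2,1)=+0→../O./.X/.X; (3,0)=+0→../O./../XX
ply 2, O at X./O./../.X | (0,1)=+0→XO/O./../.X*; (1,1)=+0→X./OO/../.X; (2,0)=+0→X./O./O./.X; (2,1)=+0→X./O./.O/.X; (3,0)=+0→X./O./../OX
ply 3, X at XO/O./../.X | (1,1)=+0→XO/OX/../.X*; (2,0)=+0→XO/O./X./.X; (2,1)=+0→XO/O./.X/.X; (3,0)=+0→XO/O./../XX
ply 4, O at XO/OX/../.X | (2,0)=-1→XO/OX/O./.X; (2,1)=+0→XO/OX/.O/.X*; (3,0)=-1→XO/OX/../OX
ply 5, X at XO/OX/.O/.X | (2,0)=+0→XO/OX/XO/.X*; (3,0)=+0→XO/OX/.O/XX
ply 6, O at XO/OX/XO/.X | (3,0)=+0→XO/OX/XO/OX*
ply 7: XO/OX/XO/OX is terminal +0 (X); from ../O./../.X depth 6

X winning at [../O./../.X]: False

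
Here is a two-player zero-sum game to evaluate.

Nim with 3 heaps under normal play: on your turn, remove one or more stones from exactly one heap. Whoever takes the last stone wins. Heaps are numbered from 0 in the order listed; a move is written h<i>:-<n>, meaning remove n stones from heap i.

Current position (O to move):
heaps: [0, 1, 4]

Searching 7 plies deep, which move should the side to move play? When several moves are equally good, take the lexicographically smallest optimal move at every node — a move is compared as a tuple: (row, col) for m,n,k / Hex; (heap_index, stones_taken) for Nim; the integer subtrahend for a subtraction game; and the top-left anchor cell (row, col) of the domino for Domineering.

p1 O@[(0,1,4)]: h1:-1[(0,0,4)]-1 h2:-1[(0,1,3)]-1 h2:-2[(0,1,2)]-1 h2:-3[(0,1,1)]+1* h2:-4[(0,1,0)]-1
p2 X@[(0,1,1)]: h1:-1[(0,0,1)]-1* h2:-1[(0,1,0)]-1
p3 O@[(0,0,1)]: h2:-1[(0,0,0)]+1*
p4 X@[(0,0,0)] terminal -1; root [(0,1,4)] d7

O's best at [(0,1,4)]: h2:-3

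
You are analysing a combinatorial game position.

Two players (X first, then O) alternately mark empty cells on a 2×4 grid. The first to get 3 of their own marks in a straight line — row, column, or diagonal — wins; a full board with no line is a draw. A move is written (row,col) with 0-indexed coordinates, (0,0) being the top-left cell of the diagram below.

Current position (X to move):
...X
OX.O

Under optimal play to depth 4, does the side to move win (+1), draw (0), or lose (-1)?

[...X/OX.O] X move#1: (0,0):+0/X..X/OX.O*, (0,1):+0/.X.X/OX.O, (0,2):+0/..XX/OX.O, (1,2):+0/...X/OXXO
[X..X/OX.O] O move#2: (0,1):+0/XO.X/OX.O*, (0,2):+0/X.OX/OX.O, (1,2):+0/X..X/OXOO
[XO.X/OX.O] X move#3: (0,2):+0/XOXX/OX.O*, (1,2):+0/XO.X/OXXO
[XOXX/OX.O] O move#4: (1,2):+0/XOXX/OXOO*
[XOXX/OXOO] end (terminal +0, X#5); searched ...X/OX.O to 4

value(...X/OX.O, X) = 0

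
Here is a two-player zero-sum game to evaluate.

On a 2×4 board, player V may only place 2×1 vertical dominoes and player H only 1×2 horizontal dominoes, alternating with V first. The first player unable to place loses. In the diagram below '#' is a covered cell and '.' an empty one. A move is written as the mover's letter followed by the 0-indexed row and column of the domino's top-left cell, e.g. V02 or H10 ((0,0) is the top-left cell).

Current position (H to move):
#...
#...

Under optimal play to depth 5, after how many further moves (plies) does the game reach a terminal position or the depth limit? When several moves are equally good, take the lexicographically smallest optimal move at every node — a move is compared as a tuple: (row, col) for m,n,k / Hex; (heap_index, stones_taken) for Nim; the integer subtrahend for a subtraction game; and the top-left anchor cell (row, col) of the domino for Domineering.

PV length from [#.../#...]: 3 plies

[#.../#...] H move#1: H01:+1/###./#...*, H02:+1/#.##/#..., H11:+1/#.../###., H12:+1/#.../#.##
[###./#...] V move#2: V03:-1/####/#..#*
[####/#..#] H move#3: H11:+1/####/####*
[####/####] end (terminal -1, V#4); searched #.../#... to 5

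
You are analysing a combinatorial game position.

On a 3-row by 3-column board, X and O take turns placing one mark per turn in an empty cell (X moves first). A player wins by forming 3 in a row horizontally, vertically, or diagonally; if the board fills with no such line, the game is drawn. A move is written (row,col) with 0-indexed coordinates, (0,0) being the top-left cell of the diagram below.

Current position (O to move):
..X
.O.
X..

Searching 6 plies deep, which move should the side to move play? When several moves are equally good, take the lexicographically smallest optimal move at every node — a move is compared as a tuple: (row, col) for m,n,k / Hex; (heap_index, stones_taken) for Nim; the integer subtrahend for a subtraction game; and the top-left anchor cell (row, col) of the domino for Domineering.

O's best at [..X/.O./X..]: (0,1)

p1 O@[..X/.O./X..]: (0,0)[O.X/.O./X..]-1 (0,1)[.OX/.O./X..]+0* (1,0)[..X/OO./X..]+0 (1,2)[..X/.OO/X..]+0 (2,1)[..X/.O./XO.]+0 (2,2)[..X/.O./X.O]-1
p2 X@[.OX/.O./X..]: (0,0)[XOX/.O./X..]-1 (1,0)[.OX/XO./X..]-1 (1,2)[.OX/.OX/X..]-1 (2,1)[.OX/.O./XX.]+0* (2,2)[.OX/.O./X.X]-1
p3 O@[.OX/.O./XX.]: (0,0)[OOX/.O./XX.]-1 (1,0)[.OX/OO./XX.]-1 (1,2)[.OX/.OO/XX.]-1 (2,2)[.OX/.O./XXO]+0*
p4 X@[.OX/.O./XXO]: (0,0)[XOX/.O./XXO]+0* (1,0)[.OX/XO./XXO]-1 (1,2)[.OX/.OX/XXO]-1
p5 O@[XOX/.O./XXO]: (1,0)[XOX/OO./XXO]+0* (1,2)[XOX/.OO/XXO]-1
p6 X@[XOX/OO./XXO]: (1,2)[XOX/OOX/XXO]+0*
p7 O@[XOX/OOX/XXO] terminal +0; root [..X/.O./X..] d6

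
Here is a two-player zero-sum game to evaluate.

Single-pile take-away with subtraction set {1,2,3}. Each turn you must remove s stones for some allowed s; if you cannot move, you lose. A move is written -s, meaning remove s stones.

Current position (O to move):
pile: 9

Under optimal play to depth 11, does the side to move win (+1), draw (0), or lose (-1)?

ply 1, O at 9 | -1=+1→8*; -2=-1→7; -3=-1→6
ply 2, X at 8 | -1=-1→7*; -2=-1→6; -3=-1→5
ply 3, O at 7 | -1=-1→6; -2=-1→5; -3=+1→4*
ply 4, X at 4 | -1=-1→3*; -2=-1→2; -3=-1→1
ply 5, O at 3 | -1=-1→2; -2=-1→1; -3=+1→0*
ply 6: 0 is terminal -1 (X); from 9 depth 11

value(9, O) = +1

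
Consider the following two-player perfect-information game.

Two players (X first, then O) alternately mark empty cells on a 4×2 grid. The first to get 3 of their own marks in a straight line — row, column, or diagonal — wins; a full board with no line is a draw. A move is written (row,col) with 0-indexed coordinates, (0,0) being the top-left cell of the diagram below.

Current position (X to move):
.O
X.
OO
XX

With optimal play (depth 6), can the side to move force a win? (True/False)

[.O/X./OO/XX] X move#1: (0,0):-1/XO/X./OO/XX, (1,1):+0/.O/XX/OO/XX*
[.O/XX/OO/XX] O move#2: (0,0):+0/OO/XX/OO/XX*
[OO/XX/OO/XX] end (terminal +0, X#3); searched .O/X./OO/XX to 6

X winning at [.O/X./OO/XX]: False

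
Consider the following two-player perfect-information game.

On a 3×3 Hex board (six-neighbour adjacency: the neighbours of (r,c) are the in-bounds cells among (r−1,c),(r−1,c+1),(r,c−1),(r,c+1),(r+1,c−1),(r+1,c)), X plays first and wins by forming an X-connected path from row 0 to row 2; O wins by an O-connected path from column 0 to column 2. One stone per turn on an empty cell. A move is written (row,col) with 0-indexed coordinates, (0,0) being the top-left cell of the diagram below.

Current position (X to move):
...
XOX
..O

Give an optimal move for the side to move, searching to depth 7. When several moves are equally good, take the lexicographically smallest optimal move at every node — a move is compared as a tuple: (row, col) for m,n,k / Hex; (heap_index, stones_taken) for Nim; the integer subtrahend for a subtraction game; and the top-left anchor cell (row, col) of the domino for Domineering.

ply 1, X at .../XOX/..O | (0,0)=-1→X../XOX/..O; (0,1)=-1→.X./XOX/..O; (0,2)=+1→..X/XOX/..O*; (2,0)=+1→.../XOX/X.O; (2,1)=+1→.../XOX/.XO
ply 2, O at ..X/XOX/..O | (0,0)=-1→O.X/XOX/..O*; (0,1)=-1→.OX/XOX/..O; (2,0)=-1→..X/XOX/O.O; (2,1)=-1→..X/XOX/.OO
ply 3, X at O.X/XOX/..O | (0,1)=+1→OXX/XOX/..O*; (2,0)=+1→O.X/XOX/X.O; (2,1)=+1→O.X/XOX/.XO
ply 4, O at OXX/XOX/..O | (2,0)=-1→OXX/XOX/O.O*; (2,1)=-1→OXX/XOX/.OO
ply 5, X at OXX/XOX/O.O | (2,1)=+1→OXX/XOX/OXO*
ply 6: OXX/XOX/OXO is terminal -1 (O); from .../XOX/..O depth 7

X's best at [.../XOX/..O]: (0,2)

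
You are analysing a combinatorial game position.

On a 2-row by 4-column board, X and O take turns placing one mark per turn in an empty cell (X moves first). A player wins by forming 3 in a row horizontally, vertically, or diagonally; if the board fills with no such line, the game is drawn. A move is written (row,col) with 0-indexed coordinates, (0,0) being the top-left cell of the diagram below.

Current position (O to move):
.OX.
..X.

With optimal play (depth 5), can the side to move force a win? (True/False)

O winning at [.OX./..X.]: False

[.OX./..X.] O move#1: (0,0):-1/OOX./..X., (0,3):-1/.OXO/..X., (1,0):+0/.OX./O.X.*, (1,1):+0/.OX./.OX., (1,3):+0/.OX./..XO
[.OX./O.X.] X move#2: (0,0):+0/XOX./O.X.*, (0,3):+0/.OXX/O.X., (1,1):+0/.OX./OXX., (1,3):+0/.OX./O.XX
[XOX./O.X.] O move#3: (0,3):+0/XOXO/O.X.*, (1,1):+0/XOX./OOX., (1,3):+0/XOX./O.XO
[XOXO/O.X.] X move#4: (1,1):+0/XOXO/OXX.*, (1,3):+0/XOXO/O.XX
[XOXO/OXX.] O move#5: (1,3):+0/XOXO/OXXO*
[XOXO/OXXO] end (terminal +0, X#6); searched .OX./..X. to 5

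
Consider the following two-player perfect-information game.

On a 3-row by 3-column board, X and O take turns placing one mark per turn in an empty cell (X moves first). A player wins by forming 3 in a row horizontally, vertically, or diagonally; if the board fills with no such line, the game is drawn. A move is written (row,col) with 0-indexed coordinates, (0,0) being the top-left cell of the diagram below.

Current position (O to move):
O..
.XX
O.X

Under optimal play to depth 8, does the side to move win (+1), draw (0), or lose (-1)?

value(O../.XX/O.X, O) = +1

[O../.XX/O.X] O move#1: (0,1):-1/OO./.XX/O.X, (0,2):-1/O.O/.XX/O.X, (1,0):+1/O../OXX/O.X*, (2,1):-1/O../.XX/OOX
[O../OXX/O.X] end (terminal -1, X#2); searched O../.XX/O.X to 8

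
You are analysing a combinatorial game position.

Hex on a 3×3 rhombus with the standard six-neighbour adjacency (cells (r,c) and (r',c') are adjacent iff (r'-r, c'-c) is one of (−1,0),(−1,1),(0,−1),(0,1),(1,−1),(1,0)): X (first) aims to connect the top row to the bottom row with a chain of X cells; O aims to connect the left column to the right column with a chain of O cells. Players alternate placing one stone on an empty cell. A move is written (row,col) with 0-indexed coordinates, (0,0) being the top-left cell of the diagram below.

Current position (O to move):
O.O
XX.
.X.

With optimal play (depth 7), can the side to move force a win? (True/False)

p1 O@[O.O/XX./.X.]: (0,1)[OOO/XX./.X.]+1* (1,2)[O.O/XXO/.X.]-1 (2,0)[O.O/XX./OX.]-1 (2,2)[O.O/XX./.XO]-1
p2 X@[OOO/XX./.X.] terminal -1; root [O.O/XX./.X.] d7

O winning at [O.O/XX./.X.]: True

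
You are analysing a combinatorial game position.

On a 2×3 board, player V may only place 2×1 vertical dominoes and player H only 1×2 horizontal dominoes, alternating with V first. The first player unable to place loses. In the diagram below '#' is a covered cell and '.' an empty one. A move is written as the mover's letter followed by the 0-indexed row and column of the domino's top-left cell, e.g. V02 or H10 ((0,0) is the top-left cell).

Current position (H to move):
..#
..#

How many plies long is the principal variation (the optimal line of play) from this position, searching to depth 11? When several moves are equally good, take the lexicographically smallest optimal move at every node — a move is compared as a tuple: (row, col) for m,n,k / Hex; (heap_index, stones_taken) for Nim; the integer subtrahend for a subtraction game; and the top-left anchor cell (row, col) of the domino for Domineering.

ply 1, H at ..#/..# | H00=+1→###/..#*; H10=+1→..#/###
ply 2: ###/..# is terminal -1 (V); from ..#/..# depth 11

PV length from [..#/..#]: 1 ply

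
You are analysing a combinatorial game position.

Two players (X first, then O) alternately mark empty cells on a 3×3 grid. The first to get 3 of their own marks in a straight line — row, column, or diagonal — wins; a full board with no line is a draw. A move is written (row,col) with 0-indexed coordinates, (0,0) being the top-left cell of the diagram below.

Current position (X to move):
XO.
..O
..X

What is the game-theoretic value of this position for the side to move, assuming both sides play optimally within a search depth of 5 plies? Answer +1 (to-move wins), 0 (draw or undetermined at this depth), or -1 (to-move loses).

value(XO./..O/..X, X) = +1

ply 1, X at XO./..O/..X | (0,2)=-1→XOX/..O/..X; (1,0)=+1→XO./X.O/..X*; (1,1)=+1→XO./.XO/..X; (2,0)=+1→XO./..O/X.X; (2,1)=+1→XO./..O/.XX
ply 2, O at XO./X.O/..X | (0,2)=-1→XOO/X.O/..X*; (1,1)=-1→XO./XOO/..X; (2,0)=-1→XO./X.O/O.X; (2,1)=-1→XO./X.O/.OX
ply 3, X at XOO/X.O/..X | (1,1)=+1→XOO/XXO/..X*; (2,0)=+1→XOO/X.O/X.X; (2,1)=+1→XOO/X.O/.XX
ply 4: XOO/XXO/..X is terminal -1 (O); from XO./..O/..X depth 5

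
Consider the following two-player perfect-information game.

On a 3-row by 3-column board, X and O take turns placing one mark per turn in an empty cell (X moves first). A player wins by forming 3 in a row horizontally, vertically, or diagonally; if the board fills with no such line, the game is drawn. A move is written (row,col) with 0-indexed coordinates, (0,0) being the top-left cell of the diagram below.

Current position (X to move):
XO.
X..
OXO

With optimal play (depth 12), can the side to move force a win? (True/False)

ply 1, X at XO./X../OXO | (0,2)=+0→XOX/X../OXO*; (1,1)=+0→XO./XX./OXO; (1,2)=+0→XO./X.X/OXO
ply 2, O at XOX/X../OXO | (1,1)=+0→XOX/XO./OXO*; (1,2)=+0→XOX/X.O/OXO
ply 3, X at XOX/XO./OXO | (1,2)=+0→XOX/XOX/OXO*
ply 4: XOX/XOX/OXO is terminal +0 (O); from XO./X../OXO depth 12

X winning at [XO./X../OXO]: False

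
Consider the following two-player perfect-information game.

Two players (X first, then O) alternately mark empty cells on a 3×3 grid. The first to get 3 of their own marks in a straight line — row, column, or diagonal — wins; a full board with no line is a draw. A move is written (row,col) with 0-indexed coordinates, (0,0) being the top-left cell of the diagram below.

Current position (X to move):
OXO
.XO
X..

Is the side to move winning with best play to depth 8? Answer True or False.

[OXO/.XO/X..] X move#1: (1,0):-1/OXO/XXO/X.., (2,1):+1/OXO/.XO/XX.*, (2,2):+0/OXO/.XO/X.X
[OXO/.XO/XX.] end (terminal -1, O#2); searched OXO/.XO/X.. to 8

X winning at [OXO/.XO/X..]: True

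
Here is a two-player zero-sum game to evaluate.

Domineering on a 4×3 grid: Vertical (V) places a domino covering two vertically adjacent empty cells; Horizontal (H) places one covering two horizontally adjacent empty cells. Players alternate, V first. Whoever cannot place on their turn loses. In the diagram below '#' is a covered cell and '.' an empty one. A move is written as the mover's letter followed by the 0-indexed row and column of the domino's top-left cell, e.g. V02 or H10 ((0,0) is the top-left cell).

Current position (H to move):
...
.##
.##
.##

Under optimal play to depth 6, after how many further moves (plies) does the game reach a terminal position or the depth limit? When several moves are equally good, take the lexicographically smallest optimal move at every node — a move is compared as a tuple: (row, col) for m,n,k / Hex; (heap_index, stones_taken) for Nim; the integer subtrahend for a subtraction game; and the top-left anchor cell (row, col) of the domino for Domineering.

[.../.##/.##/.##] H move#1: H00:-1/##./.##/.##/.##*, H01:-1/.##/.##/.##/.##
[##./.##/.##/.##] V move#2: V10:+1/##./###/###/.##*, V20:+1/##./.##/###/###
[##./###/###/.##] end (terminal -1, H#3); searched .../.##/.##/.## to 6

PV length from [.../.##/.##/.##]: 2 plies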